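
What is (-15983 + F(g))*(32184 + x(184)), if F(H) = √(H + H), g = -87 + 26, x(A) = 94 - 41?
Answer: -515243971 + 32237*I*√122 ≈ -5.1524e+8 + 3.5607e+5*I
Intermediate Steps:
x(A) = 53
g = -61
F(H) = √2*√H (F(H) = √(2*H) = √2*√H)
(-15983 + F(g))*(32184 + x(184)) = (-15983 + √2*√(-61))*(32184 + 53) = (-15983 + √2*(I*√61))*32237 = (-15983 + I*√122)*32237 = -515243971 + 32237*I*√122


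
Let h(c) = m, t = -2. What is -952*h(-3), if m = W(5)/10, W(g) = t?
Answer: 952/5 ≈ 190.40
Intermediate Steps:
W(g) = -2
m = -⅕ (m = -2/10 = -2*⅒ = -⅕ ≈ -0.20000)
h(c) = -⅕
-952*h(-3) = -952*(-⅕) = 952/5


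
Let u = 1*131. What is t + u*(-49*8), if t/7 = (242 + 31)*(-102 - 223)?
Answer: -672427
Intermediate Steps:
t = -621075 (t = 7*((242 + 31)*(-102 - 223)) = 7*(273*(-325)) = 7*(-88725) = -621075)
u = 131
t + u*(-49*8) = -621075 + 131*(-49*8) = -621075 + 131*(-392) = -621075 - 51352 = -672427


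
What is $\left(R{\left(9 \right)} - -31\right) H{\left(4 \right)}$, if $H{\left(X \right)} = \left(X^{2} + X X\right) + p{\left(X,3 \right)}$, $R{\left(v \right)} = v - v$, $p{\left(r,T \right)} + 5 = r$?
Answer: $961$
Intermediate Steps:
$p{\left(r,T \right)} = -5 + r$
$R{\left(v \right)} = 0$
$H{\left(X \right)} = -5 + X + 2 X^{2}$ ($H{\left(X \right)} = \left(X^{2} + X X\right) + \left(-5 + X\right) = \left(X^{2} + X^{2}\right) + \left(-5 + X\right) = 2 X^{2} + \left(-5 + X\right) = -5 + X + 2 X^{2}$)
$\left(R{\left(9 \right)} - -31\right) H{\left(4 \right)} = \left(0 - -31\right) \left(-5 + 4 + 2 \cdot 4^{2}\right) = \left(0 + 31\right) \left(-5 + 4 + 2 \cdot 16\right) = 31 \left(-5 + 4 + 32\right) = 31 \cdot 31 = 961$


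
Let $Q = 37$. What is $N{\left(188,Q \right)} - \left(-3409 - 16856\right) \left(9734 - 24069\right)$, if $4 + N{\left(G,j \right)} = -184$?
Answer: $-290498963$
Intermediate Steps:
$N{\left(G,j \right)} = -188$ ($N{\left(G,j \right)} = -4 - 184 = -188$)
$N{\left(188,Q \right)} - \left(-3409 - 16856\right) \left(9734 - 24069\right) = -188 - \left(-3409 - 16856\right) \left(9734 - 24069\right) = -188 - \left(-20265\right) \left(-14335\right) = -188 - 290498775 = -290498963$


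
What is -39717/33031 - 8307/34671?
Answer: -42344016/29364559 ≈ -1.4420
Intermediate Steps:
-39717/33031 - 8307/34671 = -39717*1/33031 - 8307*1/34671 = -39717/33031 - 213/889 = -42344016/29364559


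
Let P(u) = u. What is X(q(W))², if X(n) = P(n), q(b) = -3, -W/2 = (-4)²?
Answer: 9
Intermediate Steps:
W = -32 (W = -2*(-4)² = -2*16 = -32)
X(n) = n
X(q(W))² = (-3)² = 9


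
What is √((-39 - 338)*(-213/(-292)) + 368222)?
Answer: √7843158179/146 ≈ 606.59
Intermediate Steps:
√((-39 - 338)*(-213/(-292)) + 368222) = √(-(-80301)*(-1)/292 + 368222) = √(-377*213/292 + 368222) = √(-80301/292 + 368222) = √(107440523/292) = √7843158179/146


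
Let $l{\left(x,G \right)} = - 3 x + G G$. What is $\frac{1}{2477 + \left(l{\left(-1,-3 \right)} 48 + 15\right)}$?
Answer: $\frac{1}{3068} \approx 0.00032595$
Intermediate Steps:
$l{\left(x,G \right)} = G^{2} - 3 x$ ($l{\left(x,G \right)} = - 3 x + G^{2} = G^{2} - 3 x$)
$\frac{1}{2477 + \left(l{\left(-1,-3 \right)} 48 + 15\right)} = \frac{1}{2477 + \left(\left(\left(-3\right)^{2} - -3\right) 48 + 15\right)} = \frac{1}{2477 + \left(\left(9 + 3\right) 48 + 15\right)} = \frac{1}{2477 + \left(12 \cdot 48 + 15\right)} = \frac{1}{2477 + \left(576 + 15\right)} = \frac{1}{2477 + 591} = \frac{1}{3068}$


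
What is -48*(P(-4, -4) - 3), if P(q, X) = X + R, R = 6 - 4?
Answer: 240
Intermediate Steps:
R = 2
P(q, X) = 2 + X (P(q, X) = X + 2 = 2 + X)
-48*(P(-4, -4) - 3) = -48*((2 - 4) - 3) = -48*(-2 - 3) = -48*(-5) = 240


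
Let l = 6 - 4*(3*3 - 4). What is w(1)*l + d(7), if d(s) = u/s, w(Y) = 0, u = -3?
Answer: -3/7 ≈ -0.42857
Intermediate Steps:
d(s) = -3/s
l = -14 (l = 6 - 4*(9 - 4) = 6 - 4*5 = 6 - 20 = -14)
w(1)*l + d(7) = 0*(-14) - 3/7 = 0 - 3*1/7 = 0 - 3/7 = -3/7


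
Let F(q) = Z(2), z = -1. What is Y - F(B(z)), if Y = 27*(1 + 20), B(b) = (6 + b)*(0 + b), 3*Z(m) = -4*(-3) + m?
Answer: 1687/3 ≈ 562.33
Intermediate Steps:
Z(m) = 4 + m/3 (Z(m) = (-4*(-3) + m)/3 = (12 + m)/3 = 4 + m/3)
B(b) = b*(6 + b) (B(b) = (6 + b)*b = b*(6 + b))
Y = 567 (Y = 27*21 = 567)
F(q) = 14/3 (F(q) = 4 + (⅓)*2 = 4 + ⅔ = 14/3)
Y - F(B(z)) = 567 - 1*14/3 = 567 - 14/3 = 1687/3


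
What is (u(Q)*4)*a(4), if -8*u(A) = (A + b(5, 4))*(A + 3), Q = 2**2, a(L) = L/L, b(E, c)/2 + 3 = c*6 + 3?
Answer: -182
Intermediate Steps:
b(E, c) = 12*c (b(E, c) = -6 + 2*(c*6 + 3) = -6 + 2*(6*c + 3) = -6 + 2*(3 + 6*c) = -6 + (6 + 12*c) = 12*c)
a(L) = 1
Q = 4
u(A) = -(3 + A)*(48 + A)/8 (u(A) = -(A + 12*4)*(A + 3)/8 = -(A + 48)*(3 + A)/8 = -(48 + A)*(3 + A)/8 = -(3 + A)*(48 + A)/8)
(u(Q)*4)*a(4) = ((-18 - 51/8*4 - 1/8*4**2)*4)*1 = ((-18 - 51/2 - 1/8*16)*4)*1 = ((-18 - 51/2 - 2)*4)*1 = -91/2*4*1 = -182*1 = -182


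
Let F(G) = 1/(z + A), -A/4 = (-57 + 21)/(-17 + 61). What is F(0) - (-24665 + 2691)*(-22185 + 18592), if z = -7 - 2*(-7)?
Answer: -8921641755/113 ≈ -7.8953e+7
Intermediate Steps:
z = 7 (z = -7 + 14 = 7)
A = 36/11 (A = -4*(-57 + 21)/(-17 + 61) = -(-144)/44 = -4*(-9/11) = 36/11 ≈ 3.2727)
F(G) = 11/113 (F(G) = 1/(7 + 36/11) = 1/(113/11) = 11/113)
F(0) - (-24665 + 2691)*(-22185 + 18592) = 11/113 - (-24665 + 2691)*(-22185 + 18592) = 11/113 - (-21974)*(-3593) = 11/113 - 1*78952582 = 11/113 - 78952582 = -8921641755/113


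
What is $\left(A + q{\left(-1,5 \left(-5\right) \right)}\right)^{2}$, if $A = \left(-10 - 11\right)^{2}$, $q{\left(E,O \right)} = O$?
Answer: $173056$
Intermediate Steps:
$A = 441$ ($A = \left(-21\right)^{2} = 441$)
$\left(A + q{\left(-1,5 \left(-5\right) \right)}\right)^{2} = \left(441 + 5 \left(-5\right)\right)^{2} = \left(441 - 25\right)^{2} = 416^{2} = 173056$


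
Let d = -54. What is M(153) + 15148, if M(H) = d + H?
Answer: 15247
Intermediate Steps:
M(H) = -54 + H
M(153) + 15148 = (-54 + 153) + 15148 = 99 + 15148 = 15247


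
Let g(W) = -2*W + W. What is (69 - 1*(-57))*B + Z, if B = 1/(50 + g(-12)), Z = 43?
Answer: 1396/31 ≈ 45.032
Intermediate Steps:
g(W) = -W
B = 1/62 (B = 1/(50 - 1*(-12)) = 1/(50 + 12) = 1/62 ≈ 0.016129)
(69 - 1*(-57))*B + Z = (69 - 1*(-57))*(1/62) + 43 = (69 + 57)*(1/62) + 43 = 126*(1/62) + 43 = 63/31 + 43 = 1396/31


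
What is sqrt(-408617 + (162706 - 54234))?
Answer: I*sqrt(300145) ≈ 547.85*I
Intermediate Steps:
sqrt(-408617 + (162706 - 54234)) = sqrt(-408617 + 108472) = sqrt(-300145) = I*sqrt(300145)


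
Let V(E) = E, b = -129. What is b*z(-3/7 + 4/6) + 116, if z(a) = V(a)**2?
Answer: 15977/147 ≈ 108.69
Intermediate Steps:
z(a) = a**2
b*z(-3/7 + 4/6) + 116 = -129*(-3/7 + 4/6)**2 + 116 = -129*(-3*1/7 + 4*(1/6))**2 + 116 = -129*(-3/7 + 2/3)**2 + 116 = -129*(5/21)**2 + 116 = -129*25/441 + 116 = -1075/147 + 116 = 15977/147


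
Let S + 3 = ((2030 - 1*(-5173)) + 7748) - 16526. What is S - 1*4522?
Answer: -6100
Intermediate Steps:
S = -1578 (S = -3 + (((2030 - 1*(-5173)) + 7748) - 16526) = -3 + (((2030 + 5173) + 7748) - 16526) = -3 + ((7203 + 7748) - 16526) = -3 + (14951 - 16526) = -3 - 1575 = -1578)
S - 1*4522 = -1578 - 1*4522 = -1578 - 4522 = -6100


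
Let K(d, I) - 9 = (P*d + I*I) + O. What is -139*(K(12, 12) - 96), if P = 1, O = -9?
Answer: -8340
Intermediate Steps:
K(d, I) = d + I² (K(d, I) = 9 + ((1*d + I*I) - 9) = 9 + ((d + I²) - 9) = 9 + (-9 + d + I²) = d + I²)
-139*(K(12, 12) - 96) = -139*((12 + 12²) - 96) = -139*((12 + 144) - 96) = -139*(156 - 96) = -139*60 = -8340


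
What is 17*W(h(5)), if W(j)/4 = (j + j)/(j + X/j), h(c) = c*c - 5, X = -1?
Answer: 54400/399 ≈ 136.34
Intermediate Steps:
h(c) = -5 + c**2 (h(c) = c**2 - 5 = -5 + c**2)
W(j) = 8*j/(j - 1/j) (W(j) = 4*((j + j)/(j - 1/j)) = 4*((2*j)/(j - 1/j)) = 4*(2*j/(j - 1/j)) = 8*j/(j - 1/j))
17*W(h(5)) = 17*(8*(-5 + 5**2)**2/(-1 + (-5 + 5**2)**2)) = 17*(8*(-5 + 25)**2/(-1 + (-5 + 25)**2)) = 17*(8*20**2/(-1 + 20**2)) = 17*(8*400/(-1 + 400)) = 17*(8*400/399) = 17*(8*400*(1/399)) = 17*(3200/399) = 54400/399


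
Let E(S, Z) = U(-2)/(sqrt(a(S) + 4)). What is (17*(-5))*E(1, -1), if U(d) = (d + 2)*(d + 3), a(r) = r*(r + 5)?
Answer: 0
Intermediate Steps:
a(r) = r*(5 + r)
U(d) = (2 + d)*(3 + d)
E(S, Z) = 0 (E(S, Z) = (6 + (-2)**2 + 5*(-2))/(sqrt(S*(5 + S) + 4)) = (6 + 4 - 10)/(sqrt(4 + S*(5 + S))) = 0/sqrt(4 + S*(5 + S)) = 0)
(17*(-5))*E(1, -1) = (17*(-5))*0 = -85*0 = 0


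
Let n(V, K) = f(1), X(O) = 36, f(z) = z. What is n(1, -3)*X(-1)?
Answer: 36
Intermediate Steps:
n(V, K) = 1
n(1, -3)*X(-1) = 1*36 = 36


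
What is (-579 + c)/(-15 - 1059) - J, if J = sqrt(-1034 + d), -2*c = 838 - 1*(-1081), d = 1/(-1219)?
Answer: 3077/2148 - I*sqrt(1536484893)/1219 ≈ 1.4325 - 32.156*I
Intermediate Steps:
d = -1/1219 ≈ -0.00082034
c = -1919/2 (c = -(838 - 1*(-1081))/2 = -(838 + 1081)/2 = -1/2*1919 = -1919/2 ≈ -959.50)
J = I*sqrt(1536484893)/1219 (J = sqrt(-1034 - 1/1219) = sqrt(-1260447/1219) = I*sqrt(1536484893)/1219 ≈ 32.156*I)
(-579 + c)/(-15 - 1059) - J = (-579 - 1919/2)/(-15 - 1059) - I*sqrt(1536484893)/1219 = -3077/2/(-1074) - I*sqrt(1536484893)/1219 = -3077/2*(-1/1074) - I*sqrt(1536484893)/1219 = 3077/2148 - I*sqrt(1536484893)/1219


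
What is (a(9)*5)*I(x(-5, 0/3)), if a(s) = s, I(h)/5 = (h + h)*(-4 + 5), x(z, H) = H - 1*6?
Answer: -2700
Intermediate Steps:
x(z, H) = -6 + H (x(z, H) = H - 6 = -6 + H)
I(h) = 10*h (I(h) = 5*((h + h)*(-4 + 5)) = 5*((2*h)*1) = 5*(2*h) = 10*h)
(a(9)*5)*I(x(-5, 0/3)) = (9*5)*(10*(-6 + 0/3)) = 45*(10*(-6 + 0*(1/3))) = 45*(10*(-6 + 0)) = 45*(10*(-6)) = 45*(-60) = -2700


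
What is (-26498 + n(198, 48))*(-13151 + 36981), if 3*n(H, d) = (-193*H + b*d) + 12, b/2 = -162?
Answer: -1058433280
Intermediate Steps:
b = -324 (b = 2*(-162) = -324)
n(H, d) = 4 - 108*d - 193*H/3 (n(H, d) = ((-193*H - 324*d) + 12)/3 = ((-324*d - 193*H) + 12)/3 = (12 - 324*d - 193*H)/3 = 4 - 108*d - 193*H/3)
(-26498 + n(198, 48))*(-13151 + 36981) = (-26498 + (4 - 108*48 - 193/3*198))*(-13151 + 36981) = (-26498 + (4 - 5184 - 12738))*23830 = (-26498 - 17918)*23830 = -44416*23830 = -1058433280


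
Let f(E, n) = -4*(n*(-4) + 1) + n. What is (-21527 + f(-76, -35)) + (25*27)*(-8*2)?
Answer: -32926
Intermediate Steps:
f(E, n) = -4 + 17*n (f(E, n) = -4*(-4*n + 1) + n = -4*(1 - 4*n) + n = (-4 + 16*n) + n = -4 + 17*n)
(-21527 + f(-76, -35)) + (25*27)*(-8*2) = (-21527 + (-4 + 17*(-35))) + (25*27)*(-8*2) = (-21527 + (-4 - 595)) + 675*(-8*2) = (-21527 - 599) + 675*(-16) = -22126 - 10800 = -32926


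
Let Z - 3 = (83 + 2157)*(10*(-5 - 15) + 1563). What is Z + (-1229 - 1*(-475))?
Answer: 3052369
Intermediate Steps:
Z = 3053123 (Z = 3 + (83 + 2157)*(10*(-5 - 15) + 1563) = 3 + 2240*(10*(-20) + 1563) = 3 + 2240*(-200 + 1563) = 3 + 2240*1363 = 3 + 3053120 = 3053123)
Z + (-1229 - 1*(-475)) = 3053123 + (-1229 - 1*(-475)) = 3053123 + (-1229 + 475) = 3053123 - 754 = 3052369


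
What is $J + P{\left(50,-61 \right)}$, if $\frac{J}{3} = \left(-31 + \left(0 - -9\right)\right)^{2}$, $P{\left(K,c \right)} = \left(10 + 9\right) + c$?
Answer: $1410$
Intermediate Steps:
$P{\left(K,c \right)} = 19 + c$
$J = 1452$ ($J = 3 \left(-31 + \left(0 - -9\right)\right)^{2} = 3 \left(-31 + \left(0 + 9\right)\right)^{2} = 3 \left(-31 + 9\right)^{2} = 3 \left(-22\right)^{2} = 3 \cdot 484 = 1452$)
$J + P{\left(50,-61 \right)} = 1452 + \left(19 - 61\right) = 1452 - 42 = 1410$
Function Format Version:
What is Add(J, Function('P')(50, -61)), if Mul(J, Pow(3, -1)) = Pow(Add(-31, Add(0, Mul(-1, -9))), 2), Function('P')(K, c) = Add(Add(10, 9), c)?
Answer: 1410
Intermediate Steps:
Function('P')(K, c) = Add(19, c)
J = 1452 (J = Mul(3, Pow(Add(-31, Add(0, Mul(-1, -9))), 2)) = Mul(3, Pow(Add(-31, Add(0, 9)), 2)) = Mul(3, Pow(Add(-31, 9), 2)) = Mul(3, Pow(-22, 2)) = Mul(3, 484) = 1452)
Add(J, Function('P')(50, -61)) = Add(1452, Add(19, -61)) = Add(1452, -42) = 1410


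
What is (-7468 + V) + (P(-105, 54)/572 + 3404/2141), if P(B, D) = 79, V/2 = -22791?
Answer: -64965672373/1224652 ≈ -53048.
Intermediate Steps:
V = -45582 (V = 2*(-22791) = -45582)
(-7468 + V) + (P(-105, 54)/572 + 3404/2141) = (-7468 - 45582) + (79/572 + 3404/2141) = -53050 + (79*(1/572) + 3404*(1/2141)) = -53050 + (79/572 + 3404/2141) = -53050 + 2116227/1224652 = -64965672373/1224652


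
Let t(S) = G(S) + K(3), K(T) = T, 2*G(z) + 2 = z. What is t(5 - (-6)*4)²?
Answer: 1089/4 ≈ 272.25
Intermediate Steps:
G(z) = -1 + z/2
t(S) = 2 + S/2 (t(S) = (-1 + S/2) + 3 = 2 + S/2)
t(5 - (-6)*4)² = (2 + (5 - (-6)*4)/2)² = (2 + (5 - 1*(-24))/2)² = (2 + (5 + 24)/2)² = (2 + (½)*29)² = (2 + 29/2)² = (33/2)² = 1089/4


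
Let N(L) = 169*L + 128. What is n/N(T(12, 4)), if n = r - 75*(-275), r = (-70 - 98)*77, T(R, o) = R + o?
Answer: 2563/944 ≈ 2.7150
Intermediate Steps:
r = -12936 (r = -168*77 = -12936)
N(L) = 128 + 169*L
n = 7689 (n = -12936 - 75*(-275) = -12936 + 20625 = 7689)
n/N(T(12, 4)) = 7689/(128 + 169*(12 + 4)) = 7689/(128 + 169*16) = 7689/(128 + 2704) = 7689/2832 = 7689*(1/2832) = 2563/944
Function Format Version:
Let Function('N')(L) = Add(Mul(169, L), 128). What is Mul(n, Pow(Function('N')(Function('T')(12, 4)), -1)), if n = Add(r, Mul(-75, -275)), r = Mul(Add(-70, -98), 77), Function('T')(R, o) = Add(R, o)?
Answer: Rational(2563, 944) ≈ 2.7150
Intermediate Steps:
r = -12936 (r = Mul(-168, 77) = -12936)
Function('N')(L) = Add(128, Mul(169, L))
n = 7689 (n = Add(-12936, Mul(-75, -275)) = Add(-12936, 20625) = 7689)
Mul(n, Pow(Function('N')(Function('T')(12, 4)), -1)) = Mul(7689, Pow(Add(128, Mul(169, Add(12, 4))), -1)) = Mul(7689, Pow(Add(128, Mul(169, 16)), -1)) = Mul(7689, Pow(Add(128, 2704), -1)) = Mul(7689, Pow(2832, -1)) = Mul(7689, Rational(1, 2832)) = Rational(2563, 944)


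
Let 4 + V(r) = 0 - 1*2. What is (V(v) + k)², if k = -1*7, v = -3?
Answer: 169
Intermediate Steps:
V(r) = -6 (V(r) = -4 + (0 - 1*2) = -4 + (0 - 2) = -4 - 2 = -6)
k = -7
(V(v) + k)² = (-6 - 7)² = (-13)² = 169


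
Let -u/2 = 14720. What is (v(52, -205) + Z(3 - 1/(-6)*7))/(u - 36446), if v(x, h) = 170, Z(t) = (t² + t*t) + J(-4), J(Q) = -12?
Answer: -3469/1185948 ≈ -0.0029251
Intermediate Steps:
Z(t) = -12 + 2*t² (Z(t) = (t² + t*t) - 12 = (t² + t²) - 12 = 2*t² - 12 = -12 + 2*t²)
u = -29440 (u = -2*14720 = -29440)
(v(52, -205) + Z(3 - 1/(-6)*7))/(u - 36446) = (170 + (-12 + 2*(3 - 1/(-6)*7)²))/(-29440 - 36446) = (170 + (-12 + 2*(3 - 1*(-⅙)*7)²))/(-65886) = (170 + (-12 + 2*(3 + (⅙)*7)²))*(-1/65886) = (170 + (-12 + 2*(3 + 7/6)²))*(-1/65886) = (170 + (-12 + 2*(25/6)²))*(-1/65886) = (170 + (-12 + 2*(625/36)))*(-1/65886) = (170 + (-12 + 625/18))*(-1/65886) = (170 + 409/18)*(-1/65886) = (3469/18)*(-1/65886) = -3469/1185948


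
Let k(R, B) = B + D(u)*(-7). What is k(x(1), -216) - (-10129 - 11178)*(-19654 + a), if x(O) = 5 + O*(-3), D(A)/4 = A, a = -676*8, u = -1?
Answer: -533996222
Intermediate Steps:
a = -5408
D(A) = 4*A
x(O) = 5 - 3*O
k(R, B) = 28 + B (k(R, B) = B + (4*(-1))*(-7) = B - 4*(-7) = B + 28 = 28 + B)
k(x(1), -216) - (-10129 - 11178)*(-19654 + a) = (28 - 216) - (-10129 - 11178)*(-19654 - 5408) = -188 - (-21307)*(-25062) = -188 - 1*533996034 = -188 - 533996034 = -533996222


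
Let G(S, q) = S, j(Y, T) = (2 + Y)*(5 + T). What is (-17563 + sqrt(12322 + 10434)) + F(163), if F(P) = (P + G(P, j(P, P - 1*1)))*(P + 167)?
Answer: 90017 + 2*sqrt(5689) ≈ 90168.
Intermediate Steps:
F(P) = 2*P*(167 + P) (F(P) = (P + P)*(P + 167) = (2*P)*(167 + P) = 2*P*(167 + P))
(-17563 + sqrt(12322 + 10434)) + F(163) = (-17563 + sqrt(12322 + 10434)) + 2*163*(167 + 163) = (-17563 + sqrt(22756)) + 2*163*330 = (-17563 + 2*sqrt(5689)) + 107580 = 90017 + 2*sqrt(5689)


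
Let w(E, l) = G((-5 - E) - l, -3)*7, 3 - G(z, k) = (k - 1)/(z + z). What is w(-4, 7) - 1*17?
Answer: 9/4 ≈ 2.2500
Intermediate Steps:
G(z, k) = 3 - (-1 + k)/(2*z) (G(z, k) = 3 - (k - 1)/(z + z) = 3 - (-1 + k)/(2*z))
w(E, l) = 7*(-26 - 6*E - 6*l)/(2*(-5 - E - l)) (w(E, l) = ((1 - 1*(-3) + 6*((-5 - E) - l))/(2*((-5 - E) - l)))*7 = ((1 + 3 + 6*(-5 - E - l))/(2*(-5 - E - l)))*7 = ((1 + 3 + (-30 - 6*E - 6*l))/(2*(-5 - E - l)))*7 = ((-26 - 6*E - 6*l)/(2*(-5 - E - l)))*7 = 7*(-26 - 6*E - 6*l)/(2*(-5 - E - l)))
w(-4, 7) - 1*17 = 7*(13 + 3*(-4) + 3*7)/(5 - 4 + 7) - 1*17 = 7*(13 - 12 + 21)/8 - 17 = 7*(1/8)*22 - 17 = 77/4 - 17 = 9/4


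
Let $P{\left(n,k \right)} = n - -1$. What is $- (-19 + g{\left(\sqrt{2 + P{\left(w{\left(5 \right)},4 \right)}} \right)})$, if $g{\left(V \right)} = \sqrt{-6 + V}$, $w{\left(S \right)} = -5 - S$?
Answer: $19 - \sqrt{-6 + i \sqrt{7}} \approx 18.472 - 2.5057 i$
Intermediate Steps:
$P{\left(n,k \right)} = 1 + n$ ($P{\left(n,k \right)} = n + 1 = 1 + n$)
$- (-19 + g{\left(\sqrt{2 + P{\left(w{\left(5 \right)},4 \right)}} \right)}) = - (-19 + \sqrt{-6 + \sqrt{2 + \left(1 - 10\right)}}) = - (-19 + \sqrt{-6 + \sqrt{2 - 9}}) = - (-19 + \sqrt{-6 + \sqrt{-7}}) = - (-19 + \sqrt{-6 + i \sqrt{7}}) = 19 - \sqrt{-6 + i \sqrt{7}}$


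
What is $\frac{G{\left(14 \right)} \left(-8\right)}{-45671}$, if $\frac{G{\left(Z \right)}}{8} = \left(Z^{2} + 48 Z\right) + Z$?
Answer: $\frac{56448}{45671} \approx 1.236$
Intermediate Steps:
$G{\left(Z \right)} = 8 Z^{2} + 392 Z$ ($G{\left(Z \right)} = 8 \left(\left(Z^{2} + 48 Z\right) + Z\right) = 8 \left(Z^{2} + 49 Z\right) = 8 Z^{2} + 392 Z$)
$\frac{G{\left(14 \right)} \left(-8\right)}{-45671} = \frac{8 \cdot 14 \left(49 + 14\right) \left(-8\right)}{-45671} = 8 \cdot 14 \cdot 63 \left(-8\right) \left(- \frac{1}{45671}\right) = 7056 \left(-8\right) \left(- \frac{1}{45671}\right) = \left(-56448\right) \left(- \frac{1}{45671}\right) = \frac{56448}{45671}$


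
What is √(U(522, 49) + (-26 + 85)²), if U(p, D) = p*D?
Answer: √29059 ≈ 170.47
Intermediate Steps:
U(p, D) = D*p
√(U(522, 49) + (-26 + 85)²) = √(49*522 + (-26 + 85)²) = √(25578 + 59²) = √(25578 + 3481) = √29059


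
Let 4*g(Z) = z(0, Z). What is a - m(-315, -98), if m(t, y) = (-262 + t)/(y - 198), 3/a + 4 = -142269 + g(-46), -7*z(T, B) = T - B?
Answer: -1149306997/589586120 ≈ -1.9493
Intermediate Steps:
z(T, B) = -T/7 + B/7 (z(T, B) = -(T - B)/7 = -T/7 + B/7)
g(Z) = Z/28 (g(Z) = (-1/7*0 + Z/7)/4 = (0 + Z/7)/4 = (Z/7)/4 = Z/28)
a = -42/1991845 (a = 3/(-4 + (-142269 + (1/28)*(-46))) = 3/(-4 + (-142269 - 23/14)) = 3/(-4 - 1991789/14) = 3/(-1991845/14) = 3*(-14/1991845) = -42/1991845 ≈ -2.1086e-5)
m(t, y) = (-262 + t)/(-198 + y)
a - m(-315, -98) = -42/1991845 - (-262 - 315)/(-198 - 98) = -42/1991845 - (-577)/(-296) = -42/1991845 - (-1)*(-577)/296 = -42/1991845 - 1*577/296 = -42/1991845 - 577/296 = -1149306997/589586120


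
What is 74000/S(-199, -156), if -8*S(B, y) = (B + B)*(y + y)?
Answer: -37000/7761 ≈ -4.7674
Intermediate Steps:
S(B, y) = -B*y/2 (S(B, y) = -(B + B)*(y + y)/8 = -2*B*2*y/8 = -B*y/2)
74000/S(-199, -156) = 74000/((-½*(-199)*(-156))) = 74000/(-15522) = 74000*(-1/15522) = -37000/7761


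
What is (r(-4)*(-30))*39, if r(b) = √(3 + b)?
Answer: -1170*I ≈ -1170.0*I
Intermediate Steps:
(r(-4)*(-30))*39 = (√(3 - 4)*(-30))*39 = (√(-1)*(-30))*39 = (I*(-30))*39 = -30*I*39 = -1170*I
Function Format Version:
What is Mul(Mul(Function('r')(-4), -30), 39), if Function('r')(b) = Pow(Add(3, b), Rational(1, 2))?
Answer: Mul(-1170, I) ≈ Mul(-1170.0, I)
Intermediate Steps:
Mul(Mul(Function('r')(-4), -30), 39) = Mul(Mul(Pow(Add(3, -4), Rational(1, 2)), -30), 39) = Mul(Mul(Pow(-1, Rational(1, 2)), -30), 39) = Mul(Mul(I, -30), 39) = Mul(Mul(-30, I), 39) = Mul(-1170, I)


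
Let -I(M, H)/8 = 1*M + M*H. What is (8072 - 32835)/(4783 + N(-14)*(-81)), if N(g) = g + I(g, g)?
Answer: -24763/123853 ≈ -0.19994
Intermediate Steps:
I(M, H) = -8*M - 8*H*M (I(M, H) = -8*(1*M + M*H) = -8*(M + H*M) = -8*M - 8*H*M)
N(g) = g - 8*g*(1 + g)
(8072 - 32835)/(4783 + N(-14)*(-81)) = (8072 - 32835)/(4783 - 14*(-7 - 8*(-14))*(-81)) = -24763/(4783 - 14*(-7 + 112)*(-81)) = -24763/(4783 - 14*105*(-81)) = -24763/(4783 - 1470*(-81)) = -24763/(4783 + 119070) = -24763/123853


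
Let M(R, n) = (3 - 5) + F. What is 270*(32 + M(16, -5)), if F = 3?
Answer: 8910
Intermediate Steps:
M(R, n) = 1 (M(R, n) = (3 - 5) + 3 = -2 + 3 = 1)
270*(32 + M(16, -5)) = 270*(32 + 1) = 270*33 = 8910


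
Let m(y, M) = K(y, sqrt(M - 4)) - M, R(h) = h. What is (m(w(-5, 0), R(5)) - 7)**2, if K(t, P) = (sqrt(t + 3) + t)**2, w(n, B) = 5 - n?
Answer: 15401 + 4040*sqrt(13) ≈ 29967.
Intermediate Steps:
K(t, P) = (t + sqrt(3 + t))**2 (K(t, P) = (sqrt(3 + t) + t)**2 = (t + sqrt(3 + t))**2)
m(y, M) = (y + sqrt(3 + y))**2 - M
(m(w(-5, 0), R(5)) - 7)**2 = ((((5 - 1*(-5)) + sqrt(3 + (5 - 1*(-5))))**2 - 1*5) - 7)**2 = ((((5 + 5) + sqrt(3 + (5 + 5)))**2 - 5) - 7)**2 = (((10 + sqrt(3 + 10))**2 - 5) - 7)**2 = (((10 + sqrt(13))**2 - 5) - 7)**2 = ((-5 + (10 + sqrt(13))**2) - 7)**2 = (-12 + (10 + sqrt(13))**2)**2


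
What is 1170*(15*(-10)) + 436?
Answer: -175064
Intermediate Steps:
1170*(15*(-10)) + 436 = 1170*(-150) + 436 = -175500 + 436 = -175064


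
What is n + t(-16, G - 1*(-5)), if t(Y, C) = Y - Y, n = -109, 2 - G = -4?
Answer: -109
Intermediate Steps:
G = 6 (G = 2 - 1*(-4) = 2 + 4 = 6)
t(Y, C) = 0
n + t(-16, G - 1*(-5)) = -109 + 0 = -109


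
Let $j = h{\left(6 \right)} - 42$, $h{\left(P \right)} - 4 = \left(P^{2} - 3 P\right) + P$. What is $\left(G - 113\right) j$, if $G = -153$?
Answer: $3724$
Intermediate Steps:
$h{\left(P \right)} = 4 + P^{2} - 2 P$ ($h{\left(P \right)} = 4 + \left(\left(P^{2} - 3 P\right) + P\right) = 4 + \left(P^{2} - 2 P\right) = 4 + P^{2} - 2 P$)
$j = -14$ ($j = \left(4 + 6^{2} - 12\right) - 42 = \left(4 + 36 - 12\right) - 42 = 28 - 42 = -14$)
$\left(G - 113\right) j = \left(-153 - 113\right) \left(-14\right) = \left(-266\right) \left(-14\right) = 3724$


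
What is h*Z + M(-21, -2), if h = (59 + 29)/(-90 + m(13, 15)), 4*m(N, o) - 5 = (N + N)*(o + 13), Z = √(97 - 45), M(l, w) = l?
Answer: -21 + 704*√13/373 ≈ -14.195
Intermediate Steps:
Z = 2*√13 (Z = √52 = 2*√13 ≈ 7.2111)
m(N, o) = 5/4 + N*(13 + o)/2 (m(N, o) = 5/4 + ((N + N)*(o + 13))/4 = 5/4 + ((2*N)*(13 + o))/4 = 5/4 + (2*N*(13 + o))/4 = 5/4 + N*(13 + o)/2)
h = 352/373 (h = (59 + 29)/(-90 + (5/4 + (13/2)*13 + (½)*13*15)) = 88/(-90 + (5/4 + 169/2 + 195/2)) = 88/(-90 + 733/4) = 88/(373/4) = 88*(4/373) = 352/373 ≈ 0.94370)
h*Z + M(-21, -2) = 352*(2*√13)/373 - 21 = 704*√13/373 - 21 = -21 + 704*√13/373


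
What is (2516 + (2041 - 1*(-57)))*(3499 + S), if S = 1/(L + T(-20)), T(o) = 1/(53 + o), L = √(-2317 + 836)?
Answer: 4614*(-3532*I + 115467*√1481)/(-I + 33*√1481) ≈ 1.6144e+7 - 119.89*I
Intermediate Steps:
L = I*√1481 (L = √(-1481) = I*√1481 ≈ 38.484*I)
S = 1/(1/33 + I*√1481) (S = 1/(I*√1481 + 1/(53 - 20)) = 1/(I*√1481 + 1/33) = 1/(1/33 + I*√1481) ≈ 2.05e-5 - 0.025985*I)
(2516 + (2041 - 1*(-57)))*(3499 + S) = (2516 + (2041 - 1*(-57)))*(3499 + (33/1612810 - 1089*I*√1481/1612810)) = (2516 + (2041 + 57))*(5643222223/1612810 - 1089*I*√1481/1612810) = (2516 + 2098)*(5643222223/1612810 - 1089*I*√1481/1612810) = 4614*(5643222223/1612810 - 1089*I*√1481/1612810) = 13018913668461/806405 - 2512323*I*√1481/806405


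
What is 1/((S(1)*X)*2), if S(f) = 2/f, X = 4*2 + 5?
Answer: 1/52 ≈ 0.019231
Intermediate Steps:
X = 13 (X = 8 + 5 = 13)
1/((S(1)*X)*2) = 1/(((2/1)*13)*2) = 1/(((2*1)*13)*2) = 1/((2*13)*2) = 1/(26*2) = 1/52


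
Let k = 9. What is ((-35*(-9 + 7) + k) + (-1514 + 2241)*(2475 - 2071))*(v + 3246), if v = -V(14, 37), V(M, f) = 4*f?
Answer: 910152126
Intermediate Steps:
v = -148 (v = -4*37 = -1*148 = -148)
((-35*(-9 + 7) + k) + (-1514 + 2241)*(2475 - 2071))*(v + 3246) = ((-35*(-9 + 7) + 9) + (-1514 + 2241)*(2475 - 2071))*(-148 + 3246) = ((-35*(-2) + 9) + 727*404)*3098 = ((70 + 9) + 293708)*3098 = (79 + 293708)*3098 = 293787*3098 = 910152126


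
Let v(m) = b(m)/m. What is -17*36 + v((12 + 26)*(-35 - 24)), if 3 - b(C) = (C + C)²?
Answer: 18734149/2242 ≈ 8356.0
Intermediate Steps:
b(C) = 3 - 4*C² (b(C) = 3 - (C + C)² = 3 - (2*C)² = 3 - 4*C²)
v(m) = (3 - 4*m²)/m
-17*36 + v((12 + 26)*(-35 - 24)) = -17*36 + (-4*(12 + 26)*(-35 - 24) + 3/(((12 + 26)*(-35 - 24)))) = -612 + (-152*(-59) + 3/((38*(-59)))) = -612 + (-4*(-2242) + 3/(-2242)) = -612 + (8968 + 3*(-1/2242)) = -612 + (8968 - 3/2242) = -612 + 20106253/2242 = 18734149/2242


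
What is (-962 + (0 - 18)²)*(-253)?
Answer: 161414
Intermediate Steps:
(-962 + (0 - 18)²)*(-253) = (-962 + (-18)²)*(-253) = (-962 + 324)*(-253) = -638*(-253) = 161414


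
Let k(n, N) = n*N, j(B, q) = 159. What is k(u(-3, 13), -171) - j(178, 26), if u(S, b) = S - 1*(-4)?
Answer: -330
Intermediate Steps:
u(S, b) = 4 + S (u(S, b) = S + 4 = 4 + S)
k(n, N) = N*n
k(u(-3, 13), -171) - j(178, 26) = -171*(4 - 3) - 1*159 = -171*1 - 159 = -171 - 159 = -330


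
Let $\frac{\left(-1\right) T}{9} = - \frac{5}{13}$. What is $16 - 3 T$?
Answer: $\frac{73}{13} \approx 5.6154$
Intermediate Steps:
$T = \frac{45}{13}$ ($T = - 9 \left(- \frac{5}{13}\right) = - 9 \left(\left(-5\right) \frac{1}{13}\right) = \left(-9\right) \left(- \frac{5}{13}\right) = \frac{45}{13} \approx 3.4615$)
$16 - 3 T = 16 - \frac{135}{13} = \frac{73}{13}$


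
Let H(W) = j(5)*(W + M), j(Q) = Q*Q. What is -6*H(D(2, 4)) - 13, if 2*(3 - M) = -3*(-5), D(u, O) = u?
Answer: 362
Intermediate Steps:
j(Q) = Q²
M = -9/2 (M = 3 - (-3)*(-5)/2 = 3 - ½*15 = 3 - 15/2 = -9/2 ≈ -4.5000)
H(W) = -225/2 + 25*W (H(W) = 5²*(W - 9/2) = 25*(-9/2 + W) = -225/2 + 25*W)
-6*H(D(2, 4)) - 13 = -6*(-225/2 + 25*2) - 13 = -6*(-225/2 + 50) - 13 = -6*(-125/2) - 13 = 375 - 13 = 362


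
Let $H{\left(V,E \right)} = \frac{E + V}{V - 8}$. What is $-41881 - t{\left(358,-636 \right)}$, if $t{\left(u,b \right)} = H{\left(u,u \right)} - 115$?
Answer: $- \frac{7309408}{175} \approx -41768.0$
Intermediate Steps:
$H{\left(V,E \right)} = \frac{E + V}{-8 + V}$
$t{\left(u,b \right)} = -115 + \frac{2 u}{-8 + u}$ ($t{\left(u,b \right)} = \frac{u + u}{-8 + u} - 115 = \frac{2 u}{-8 + u} - 115 = -115 + \frac{2 u}{-8 + u}$)
$-41881 - t{\left(358,-636 \right)} = -41881 - \frac{920 - 40454}{-8 + 358} = -41881 - \frac{920 - 40454}{350} = -41881 - \frac{1}{350} \left(-39534\right) = -41881 - - \frac{19767}{175} = -41881 + \frac{19767}{175} = - \frac{7309408}{175}$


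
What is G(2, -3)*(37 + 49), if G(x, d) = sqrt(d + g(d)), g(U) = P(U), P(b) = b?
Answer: 86*I*sqrt(6) ≈ 210.66*I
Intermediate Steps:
g(U) = U
G(x, d) = sqrt(2)*sqrt(d) (G(x, d) = sqrt(d + d) = sqrt(2*d) = sqrt(2)*sqrt(d))
G(2, -3)*(37 + 49) = (sqrt(2)*sqrt(-3))*(37 + 49) = (sqrt(2)*(I*sqrt(3)))*86 = (I*sqrt(6))*86 = 86*I*sqrt(6)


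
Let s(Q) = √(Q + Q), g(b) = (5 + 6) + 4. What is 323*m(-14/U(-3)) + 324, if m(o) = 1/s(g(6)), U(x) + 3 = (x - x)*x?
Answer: 324 + 323*√30/30 ≈ 382.97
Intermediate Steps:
g(b) = 15 (g(b) = 11 + 4 = 15)
U(x) = -3 (U(x) = -3 + (x - x)*x = -3 + 0*x = -3 + 0 = -3)
s(Q) = √2*√Q (s(Q) = √(2*Q) = √2*√Q)
m(o) = √30/30 (m(o) = 1/(√2*√15) = 1/√30 = 1*(√30/30) = √30/30)
323*m(-14/U(-3)) + 324 = 323*(√30/30) + 324 = 323*√30/30 + 324 = 324 + 323*√30/30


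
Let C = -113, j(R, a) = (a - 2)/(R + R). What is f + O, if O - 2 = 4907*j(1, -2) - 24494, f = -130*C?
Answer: -19616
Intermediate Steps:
j(R, a) = (-2 + a)/(2*R) (j(R, a) = (-2 + a)/((2*R)) = (-2 + a)*(1/(2*R)) = (-2 + a)/(2*R))
f = 14690 (f = -130*(-113) = 14690)
O = -34306 (O = 2 + (4907*((½)*(-2 - 2)/1) - 24494) = 2 + (4907*((½)*1*(-4)) - 24494) = 2 + (4907*(-2) - 24494) = 2 + (-9814 - 24494) = 2 - 34308 = -34306)
f + O = 14690 - 34306 = -19616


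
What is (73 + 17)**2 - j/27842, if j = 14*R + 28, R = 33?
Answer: 112759855/13921 ≈ 8100.0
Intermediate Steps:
j = 490 (j = 14*33 + 28 = 462 + 28 = 490)
(73 + 17)**2 - j/27842 = (73 + 17)**2 - 490/27842 = 90**2 - 490/27842 = 8100 - 1*245/13921 = 8100 - 245/13921 = 112759855/13921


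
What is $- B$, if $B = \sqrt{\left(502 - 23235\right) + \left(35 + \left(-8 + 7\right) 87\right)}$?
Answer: $- 7 i \sqrt{465} \approx - 150.95 i$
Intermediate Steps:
$B = 7 i \sqrt{465}$ ($B = \sqrt{-22733 + \left(35 - 87\right)} = \sqrt{-22733 - 52} = \sqrt{-22785} = 7 i \sqrt{465} \approx 150.95 i$)
$- B = - 7 i \sqrt{465}$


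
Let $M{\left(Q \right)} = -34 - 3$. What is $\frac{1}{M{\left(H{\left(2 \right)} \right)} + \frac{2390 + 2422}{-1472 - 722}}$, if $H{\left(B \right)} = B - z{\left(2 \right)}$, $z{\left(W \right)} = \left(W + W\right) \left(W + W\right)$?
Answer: $- \frac{1097}{42995} \approx -0.025515$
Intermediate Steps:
$z{\left(W \right)} = 4 W^{2}$ ($z{\left(W \right)} = 2 W 2 W = 4 W^{2}$)
$H{\left(B \right)} = -16 + B$ ($H{\left(B \right)} = B - 4 \cdot 2^{2} = B - 4 \cdot 4 = B - 16 = -16 + B$)
$M{\left(Q \right)} = -37$
$\frac{1}{M{\left(H{\left(2 \right)} \right)} + \frac{2390 + 2422}{-1472 - 722}} = \frac{1}{-37 + \frac{2390 + 2422}{-1472 - 722}} = \frac{1}{-37 + \frac{4812}{-2194}} = \frac{1}{-37 + 4812 \left(- \frac{1}{2194}\right)} = \frac{1}{-37 - \frac{2406}{1097}} = \frac{1}{- \frac{42995}{1097}} = - \frac{1097}{42995}$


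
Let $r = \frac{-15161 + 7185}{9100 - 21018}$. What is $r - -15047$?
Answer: $\frac{89669061}{5959} \approx 15048.0$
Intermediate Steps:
$r = \frac{3988}{5959}$ ($r = - \frac{7976}{-11918} = \left(-7976\right) \left(- \frac{1}{11918}\right) = \frac{3988}{5959} \approx 0.66924$)
$r - -15047 = \frac{3988}{5959} - -15047 = \frac{3988}{5959} + 15047 = \frac{89669061}{5959}$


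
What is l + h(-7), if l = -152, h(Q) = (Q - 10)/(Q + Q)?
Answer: -2111/14 ≈ -150.79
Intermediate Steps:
h(Q) = (-10 + Q)/(2*Q) (h(Q) = (-10 + Q)/((2*Q)) = (-10 + Q)*(1/(2*Q)) = (-10 + Q)/(2*Q))
l + h(-7) = -152 + (½)*(-10 - 7)/(-7) = -152 + (½)*(-⅐)*(-17) = -152 + 17/14 = -2111/14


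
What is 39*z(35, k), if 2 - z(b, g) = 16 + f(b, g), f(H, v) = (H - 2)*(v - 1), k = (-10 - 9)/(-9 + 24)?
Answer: 11856/5 ≈ 2371.2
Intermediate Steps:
k = -19/15 ≈ -1.2667
f(H, v) = (-1 + v)*(-2 + H) (f(H, v) = (-2 + H)*(-1 + v) = (-1 + v)*(-2 + H))
z(b, g) = -16 + b + 2*g - b*g (z(b, g) = 2 - (16 + (2 - b - 2*g + b*g)) = 2 - (18 - b - 2*g + b*g) = 2 + (-18 + b + 2*g - b*g) = -16 + b + 2*g - b*g)
39*z(35, k) = 39*(-16 + 35 + 2*(-19/15) - 1*35*(-19/15)) = 39*(-16 + 35 - 38/15 + 133/3) = 39*(304/5) = 11856/5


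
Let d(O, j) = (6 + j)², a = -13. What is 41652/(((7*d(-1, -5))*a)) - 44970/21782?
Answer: -35052159/76237 ≈ -459.78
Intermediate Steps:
41652/(((7*d(-1, -5))*a)) - 44970/21782 = 41652/(((7*(6 - 5)²)*(-13))) - 44970/21782 = 41652/(((7*1²)*(-13))) - 44970*1/21782 = 41652/(((7*1)*(-13))) - 22485/10891 = 41652/((7*(-13))) - 22485/10891 = 41652/(-91) - 22485/10891 = 41652*(-1/91) - 22485/10891 = -3204/7 - 22485/10891 = -35052159/76237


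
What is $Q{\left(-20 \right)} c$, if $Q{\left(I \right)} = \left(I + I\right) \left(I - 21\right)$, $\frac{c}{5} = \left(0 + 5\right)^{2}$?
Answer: $205000$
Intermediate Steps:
$c = 125$ ($c = 5 \left(0 + 5\right)^{2} = 5 \cdot 5^{2} = 5 \cdot 25 = 125$)
$Q{\left(I \right)} = 2 I \left(-21 + I\right)$
$Q{\left(-20 \right)} c = 2 \left(-20\right) \left(-21 - 20\right) 125 = 2 \left(-20\right) \left(-41\right) 125 = 1640 \cdot 125 = 205000$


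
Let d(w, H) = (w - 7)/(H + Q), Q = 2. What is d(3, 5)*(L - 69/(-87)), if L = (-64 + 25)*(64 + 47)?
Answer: 502072/203 ≈ 2473.3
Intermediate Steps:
d(w, H) = (-7 + w)/(2 + H) (d(w, H) = (w - 7)/(H + 2) = (-7 + w)/(2 + H))
L = -4329 (L = -39*111 = -4329)
d(3, 5)*(L - 69/(-87)) = ((-7 + 3)/(2 + 5))*(-4329 - 69/(-87)) = (-4/7)*(-4329 - 69*(-1/87)) = ((⅐)*(-4))*(-4329 + 23/29) = -4/7*(-125518/29) = 502072/203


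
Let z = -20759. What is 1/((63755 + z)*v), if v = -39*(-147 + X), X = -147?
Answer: 1/492992136 ≈ 2.0284e-9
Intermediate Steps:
v = 11466 (v = -39*(-147 - 147) = -39*(-294) = 11466)
1/((63755 + z)*v) = 1/((63755 - 20759)*11466) = (1/11466)/42996 = (1/42996)*(1/11466) = 1/492992136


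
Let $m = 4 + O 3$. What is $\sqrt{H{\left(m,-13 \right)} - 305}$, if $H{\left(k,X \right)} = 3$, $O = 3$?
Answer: $i \sqrt{302} \approx 17.378 i$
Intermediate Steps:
$m = 13$ ($m = 4 + 3 \cdot 3 = 4 + 9 = 13$)
$\sqrt{H{\left(m,-13 \right)} - 305} = \sqrt{3 - 305} = \sqrt{-302} = i \sqrt{302}$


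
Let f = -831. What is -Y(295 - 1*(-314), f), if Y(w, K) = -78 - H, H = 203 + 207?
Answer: 488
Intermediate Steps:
H = 410
Y(w, K) = -488 (Y(w, K) = -78 - 1*410 = -78 - 410 = -488)
-Y(295 - 1*(-314), f) = -1*(-488) = 488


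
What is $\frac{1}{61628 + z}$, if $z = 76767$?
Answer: $\frac{1}{138395} \approx 7.2257 \cdot 10^{-6}$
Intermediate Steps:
$\frac{1}{61628 + z} = \frac{1}{61628 + 76767} = \frac{1}{138395}$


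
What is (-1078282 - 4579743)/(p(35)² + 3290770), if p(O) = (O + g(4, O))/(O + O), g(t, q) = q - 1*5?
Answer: -1108972900/644991089 ≈ -1.7194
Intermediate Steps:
g(t, q) = -5 + q (g(t, q) = q - 5 = -5 + q)
p(O) = (-5 + 2*O)/(2*O) (p(O) = (O + (-5 + O))/(O + O) = (-5 + 2*O)/((2*O)) = (-5 + 2*O)*(1/(2*O)) = (-5 + 2*O)/(2*O))
(-1078282 - 4579743)/(p(35)² + 3290770) = (-1078282 - 4579743)/(((-5/2 + 35)/35)² + 3290770) = -5658025/(((1/35)*(65/2))² + 3290770) = -5658025/((13/14)² + 3290770) = -5658025/(169/196 + 3290770) = -5658025/644991089/196 = -5658025*196/644991089 = -1108972900/644991089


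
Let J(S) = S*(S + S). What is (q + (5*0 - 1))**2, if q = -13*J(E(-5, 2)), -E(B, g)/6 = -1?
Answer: 877969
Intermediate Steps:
E(B, g) = 6 (E(B, g) = -6*(-1) = 6)
J(S) = 2*S**2 (J(S) = S*(2*S) = 2*S**2)
q = -936 (q = -26*6**2 = -26*36 = -13*72 = -936)
(q + (5*0 - 1))**2 = (-936 + (5*0 - 1))**2 = (-936 + (0 - 1))**2 = (-936 - 1)**2 = (-937)**2 = 877969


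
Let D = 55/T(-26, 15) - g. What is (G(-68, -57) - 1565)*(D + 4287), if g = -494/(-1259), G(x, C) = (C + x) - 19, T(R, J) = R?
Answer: -239684804421/32734 ≈ -7.3222e+6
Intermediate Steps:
G(x, C) = -19 + C + x
g = 494/1259 (g = -494*(-1/1259) = 494/1259 ≈ 0.39237)
D = -82089/32734 (D = 55/(-26) - 1*494/1259 = 55*(-1/26) - 494/1259 = -55/26 - 494/1259 = -82089/32734 ≈ -2.5078)
(G(-68, -57) - 1565)*(D + 4287) = ((-19 - 57 - 68) - 1565)*(-82089/32734 + 4287) = (-144 - 1565)*(140248569/32734) = -1709*140248569/32734 = -239684804421/32734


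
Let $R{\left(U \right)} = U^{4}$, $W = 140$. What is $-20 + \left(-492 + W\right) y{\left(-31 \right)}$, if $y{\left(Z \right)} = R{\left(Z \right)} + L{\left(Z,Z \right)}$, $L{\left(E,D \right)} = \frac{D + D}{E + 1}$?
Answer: $- \frac{4876202092}{15} \approx -3.2508 \cdot 10^{8}$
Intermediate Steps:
$L{\left(E,D \right)} = \frac{2 D}{1 + E}$
$y{\left(Z \right)} = Z^{4} + \frac{2 Z}{1 + Z}$
$-20 + \left(-492 + W\right) y{\left(-31 \right)} = -20 + \left(-492 + 140\right) \left(- \frac{31 \left(2 + \left(-31\right)^{3} \left(1 - 31\right)\right)}{1 - 31}\right) = -20 - 352 \left(- \frac{31 \left(2 - -893730\right)}{-30}\right) = -20 - 352 \left(\left(-31\right) \left(- \frac{1}{30}\right) \left(2 + 893730\right)\right) = -20 - 352 \left(\left(-31\right) \left(- \frac{1}{30}\right) 893732\right) = -20 - \frac{4876201792}{15} = - \frac{4876202092}{15}$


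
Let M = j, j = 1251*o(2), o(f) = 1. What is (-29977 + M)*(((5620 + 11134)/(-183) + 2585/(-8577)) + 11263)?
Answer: -167895152099440/523197 ≈ -3.2090e+8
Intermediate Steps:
j = 1251 (j = 1251*1 = 1251)
M = 1251
(-29977 + M)*(((5620 + 11134)/(-183) + 2585/(-8577)) + 11263) = (-29977 + 1251)*(((5620 + 11134)/(-183) + 2585/(-8577)) + 11263) = -28726*((16754*(-1/183) + 2585*(-1/8577)) + 11263) = -28726*((-16754/183 - 2585/8577) + 11263) = -28726*(-48057371/523197 + 11263) = -28726*5844710440/523197 = -167895152099440/523197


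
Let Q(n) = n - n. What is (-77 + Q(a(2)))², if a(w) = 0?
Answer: 5929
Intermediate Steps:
Q(n) = 0
(-77 + Q(a(2)))² = (-77 + 0)² = (-77)² = 5929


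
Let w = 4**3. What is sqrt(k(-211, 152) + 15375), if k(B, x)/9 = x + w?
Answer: sqrt(17319) ≈ 131.60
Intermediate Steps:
w = 64
k(B, x) = 576 + 9*x (k(B, x) = 9*(x + 64) = 9*(64 + x) = 576 + 9*x)
sqrt(k(-211, 152) + 15375) = sqrt((576 + 9*152) + 15375) = sqrt((576 + 1368) + 15375) = sqrt(1944 + 15375) = sqrt(17319)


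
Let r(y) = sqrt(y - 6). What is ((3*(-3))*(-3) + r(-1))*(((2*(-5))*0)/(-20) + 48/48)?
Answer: 27 + I*sqrt(7) ≈ 27.0 + 2.6458*I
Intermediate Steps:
r(y) = sqrt(-6 + y)
((3*(-3))*(-3) + r(-1))*(((2*(-5))*0)/(-20) + 48/48) = ((3*(-3))*(-3) + sqrt(-6 - 1))*(((2*(-5))*0)/(-20) + 48/48) = (-9*(-3) + sqrt(-7))*(-10*0*(-1/20) + 48*(1/48)) = (27 + I*sqrt(7))*(0*(-1/20) + 1) = (27 + I*sqrt(7))*(0 + 1) = (27 + I*sqrt(7))*1 = 27 + I*sqrt(7)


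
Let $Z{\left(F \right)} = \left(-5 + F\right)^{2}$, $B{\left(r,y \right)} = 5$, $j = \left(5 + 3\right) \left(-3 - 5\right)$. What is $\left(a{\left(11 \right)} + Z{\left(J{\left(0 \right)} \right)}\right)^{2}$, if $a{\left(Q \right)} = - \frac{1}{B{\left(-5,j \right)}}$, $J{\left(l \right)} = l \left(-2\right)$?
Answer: $\frac{15376}{25} \approx 615.04$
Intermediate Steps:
$j = -64$ ($j = 8 \left(-8\right) = -64$)
$J{\left(l \right)} = - 2 l$
$a{\left(Q \right)} = - \frac{1}{5}$
$\left(a{\left(11 \right)} + Z{\left(J{\left(0 \right)} \right)}\right)^{2} = \left(- \frac{1}{5} + \left(-5 - 0\right)^{2}\right)^{2} = \left(- \frac{1}{5} + \left(-5 + 0\right)^{2}\right)^{2} = \left(- \frac{1}{5} + \left(-5\right)^{2}\right)^{2} = \left(- \frac{1}{5} + 25\right)^{2} = \left(\frac{124}{5}\right)^{2} = \frac{15376}{25}$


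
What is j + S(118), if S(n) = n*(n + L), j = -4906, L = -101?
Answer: -2900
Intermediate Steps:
S(n) = n*(-101 + n) (S(n) = n*(n - 101) = n*(-101 + n))
j + S(118) = -4906 + 118*(-101 + 118) = -4906 + 118*17 = -4906 + 2006 = -2900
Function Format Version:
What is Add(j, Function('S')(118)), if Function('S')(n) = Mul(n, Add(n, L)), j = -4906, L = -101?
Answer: -2900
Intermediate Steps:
Function('S')(n) = Mul(n, Add(-101, n)) (Function('S')(n) = Mul(n, Add(n, -101)) = Mul(n, Add(-101, n)))
Add(j, Function('S')(118)) = Add(-4906, Mul(118, Add(-101, 118))) = Add(-4906, Mul(118, 17)) = Add(-4906, 2006) = -2900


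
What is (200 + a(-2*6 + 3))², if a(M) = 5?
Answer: 42025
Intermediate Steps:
(200 + a(-2*6 + 3))² = (200 + 5)² = 205² = 42025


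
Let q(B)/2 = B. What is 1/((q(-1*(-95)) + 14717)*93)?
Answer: 1/1386351 ≈ 7.2132e-7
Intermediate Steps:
q(B) = 2*B
1/((q(-1*(-95)) + 14717)*93) = 1/((2*(-1*(-95)) + 14717)*93) = 1/((2*95 + 14717)*93) = 1/((190 + 14717)*93) = 1/(14907*93) = 1/1386351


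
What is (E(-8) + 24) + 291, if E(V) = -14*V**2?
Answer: -581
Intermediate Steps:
(E(-8) + 24) + 291 = (-14*(-8)**2 + 24) + 291 = (-14*64 + 24) + 291 = (-896 + 24) + 291 = -872 + 291 = -581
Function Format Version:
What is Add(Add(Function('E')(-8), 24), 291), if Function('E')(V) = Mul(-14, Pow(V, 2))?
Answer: -581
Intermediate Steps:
Add(Add(Function('E')(-8), 24), 291) = Add(Add(Mul(-14, Pow(-8, 2)), 24), 291) = Add(Add(Mul(-14, 64), 24), 291) = Add(Add(-896, 24), 291) = Add(-872, 291) = -581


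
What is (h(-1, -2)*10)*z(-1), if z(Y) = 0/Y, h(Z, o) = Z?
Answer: 0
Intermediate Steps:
z(Y) = 0
(h(-1, -2)*10)*z(-1) = -1*10*0 = -10*0 = 0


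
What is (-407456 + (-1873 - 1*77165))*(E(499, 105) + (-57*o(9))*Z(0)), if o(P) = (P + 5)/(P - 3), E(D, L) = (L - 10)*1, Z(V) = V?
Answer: -46216930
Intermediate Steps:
E(D, L) = -10 + L (E(D, L) = (-10 + L)*1 = -10 + L)
o(P) = (5 + P)/(-3 + P)
(-407456 + (-1873 - 1*77165))*(E(499, 105) + (-57*o(9))*Z(0)) = (-407456 + (-1873 - 1*77165))*((-10 + 105) - 57*(5 + 9)/(-3 + 9)*0) = (-407456 + (-1873 - 77165))*(95 - 57*14/6*0) = (-407456 - 79038)*(95 - 19*14/2*0) = -486494*(95 - 57*7/3*0) = -486494*(95 - 133*0) = -486494*(95 + 0) = -486494*95 = -46216930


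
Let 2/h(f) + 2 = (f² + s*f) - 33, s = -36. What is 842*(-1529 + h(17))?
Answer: -230448664/179 ≈ -1.2874e+6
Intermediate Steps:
h(f) = 2/(-35 + f² - 36*f) (h(f) = 2/(-2 + ((f² - 36*f) - 33)) = 2/(-2 + (-33 + f² - 36*f)) = 2/(-35 + f² - 36*f))
842*(-1529 + h(17)) = 842*(-1529 + 2/(-35 + 17² - 36*17)) = 842*(-1529 + 2/(-35 + 289 - 612)) = 842*(-1529 + 2/(-358)) = 842*(-1529 + 2*(-1/358)) = 842*(-1529 - 1/179) = 842*(-273692/179) = -230448664/179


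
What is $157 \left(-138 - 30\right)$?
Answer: $-26376$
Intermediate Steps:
$157 \left(-138 - 30\right) = 157 \left(-168\right) = -26376$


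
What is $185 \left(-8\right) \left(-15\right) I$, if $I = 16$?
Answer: $355200$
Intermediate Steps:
$185 \left(-8\right) \left(-15\right) I = 185 \left(-8\right) \left(-15\right) 16 = 185 \cdot 120 \cdot 16 = 185 \cdot 1920 = 355200$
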